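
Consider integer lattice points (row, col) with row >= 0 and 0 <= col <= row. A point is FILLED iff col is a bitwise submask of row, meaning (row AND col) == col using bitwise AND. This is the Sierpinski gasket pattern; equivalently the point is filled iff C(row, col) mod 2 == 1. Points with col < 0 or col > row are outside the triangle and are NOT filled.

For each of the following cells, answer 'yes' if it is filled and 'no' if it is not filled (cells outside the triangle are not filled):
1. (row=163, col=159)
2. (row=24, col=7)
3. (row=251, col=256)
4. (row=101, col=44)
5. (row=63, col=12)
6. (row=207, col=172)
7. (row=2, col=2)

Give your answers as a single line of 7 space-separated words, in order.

Answer: no no no no yes no yes

Derivation:
(163,159): row=0b10100011, col=0b10011111, row AND col = 0b10000011 = 131; 131 != 159 -> empty
(24,7): row=0b11000, col=0b111, row AND col = 0b0 = 0; 0 != 7 -> empty
(251,256): col outside [0, 251] -> not filled
(101,44): row=0b1100101, col=0b101100, row AND col = 0b100100 = 36; 36 != 44 -> empty
(63,12): row=0b111111, col=0b1100, row AND col = 0b1100 = 12; 12 == 12 -> filled
(207,172): row=0b11001111, col=0b10101100, row AND col = 0b10001100 = 140; 140 != 172 -> empty
(2,2): row=0b10, col=0b10, row AND col = 0b10 = 2; 2 == 2 -> filled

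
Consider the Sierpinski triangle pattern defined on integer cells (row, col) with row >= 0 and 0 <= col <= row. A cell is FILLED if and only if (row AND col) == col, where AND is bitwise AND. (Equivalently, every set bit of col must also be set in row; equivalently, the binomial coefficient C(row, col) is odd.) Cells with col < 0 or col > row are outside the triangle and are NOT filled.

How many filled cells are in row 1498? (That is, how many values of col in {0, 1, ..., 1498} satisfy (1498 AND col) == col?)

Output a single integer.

1498 in binary = 10111011010
popcount(1498) = number of 1-bits in 10111011010 = 7
A col c satisfies (1498 AND c) == c iff every set bit of c is also set in 1498; each of the 7 set bits of 1498 can independently be on or off in c.
count = 2^7 = 128

Answer: 128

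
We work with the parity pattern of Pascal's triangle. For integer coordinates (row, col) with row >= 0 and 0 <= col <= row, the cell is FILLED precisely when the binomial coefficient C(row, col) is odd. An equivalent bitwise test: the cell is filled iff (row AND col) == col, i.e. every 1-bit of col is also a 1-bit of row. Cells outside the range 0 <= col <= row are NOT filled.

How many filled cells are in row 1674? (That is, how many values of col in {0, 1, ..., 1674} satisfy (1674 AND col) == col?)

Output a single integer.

Answer: 32

Derivation:
1674 in binary = 11010001010
popcount(1674) = number of 1-bits in 11010001010 = 5
A col c satisfies (1674 AND c) == c iff every set bit of c is also set in 1674; each of the 5 set bits of 1674 can independently be on or off in c.
count = 2^5 = 32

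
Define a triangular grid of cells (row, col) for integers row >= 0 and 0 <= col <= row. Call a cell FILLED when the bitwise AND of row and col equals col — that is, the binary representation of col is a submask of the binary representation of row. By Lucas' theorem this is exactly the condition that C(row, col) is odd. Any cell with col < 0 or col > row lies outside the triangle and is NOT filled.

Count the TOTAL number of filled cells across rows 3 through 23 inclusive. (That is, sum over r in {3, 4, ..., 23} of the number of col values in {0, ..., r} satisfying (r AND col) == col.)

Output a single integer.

Answer: 130

Derivation:
r3=11 pc2: +4 =4
r4=100 pc1: +2 =6
r5=101 pc2: +4 =10
r6=110 pc2: +4 =14
r7=111 pc3: +8 =22
r8=1000 pc1: +2 =24
r9=1001 pc2: +4 =28
r10=1010 pc2: +4 =32
r11=1011 pc3: +8 =40
r12=1100 pc2: +4 =44
r13=1101 pc3: +8 =52
r14=1110 pc3: +8 =60
r15=1111 pc4: +16 =76
r16=10000 pc1: +2 =78
r17=10001 pc2: +4 =82
r18=10010 pc2: +4 =86
r19=10011 pc3: +8 =94
r20=10100 pc2: +4 =98
r21=10101 pc3: +8 =106
r22=10110 pc3: +8 =114
r23=10111 pc4: +16 =130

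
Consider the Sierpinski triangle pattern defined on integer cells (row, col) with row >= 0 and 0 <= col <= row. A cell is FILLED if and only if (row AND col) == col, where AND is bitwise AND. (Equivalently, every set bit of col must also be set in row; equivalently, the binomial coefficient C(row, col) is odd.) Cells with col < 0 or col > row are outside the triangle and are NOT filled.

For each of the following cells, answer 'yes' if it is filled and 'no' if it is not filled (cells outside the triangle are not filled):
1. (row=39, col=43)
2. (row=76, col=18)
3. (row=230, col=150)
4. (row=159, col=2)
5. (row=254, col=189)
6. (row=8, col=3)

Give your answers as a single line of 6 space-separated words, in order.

Answer: no no no yes no no

Derivation:
(39,43): col outside [0, 39] -> not filled
(76,18): row=0b1001100, col=0b10010, row AND col = 0b0 = 0; 0 != 18 -> empty
(230,150): row=0b11100110, col=0b10010110, row AND col = 0b10000110 = 134; 134 != 150 -> empty
(159,2): row=0b10011111, col=0b10, row AND col = 0b10 = 2; 2 == 2 -> filled
(254,189): row=0b11111110, col=0b10111101, row AND col = 0b10111100 = 188; 188 != 189 -> empty
(8,3): row=0b1000, col=0b11, row AND col = 0b0 = 0; 0 != 3 -> empty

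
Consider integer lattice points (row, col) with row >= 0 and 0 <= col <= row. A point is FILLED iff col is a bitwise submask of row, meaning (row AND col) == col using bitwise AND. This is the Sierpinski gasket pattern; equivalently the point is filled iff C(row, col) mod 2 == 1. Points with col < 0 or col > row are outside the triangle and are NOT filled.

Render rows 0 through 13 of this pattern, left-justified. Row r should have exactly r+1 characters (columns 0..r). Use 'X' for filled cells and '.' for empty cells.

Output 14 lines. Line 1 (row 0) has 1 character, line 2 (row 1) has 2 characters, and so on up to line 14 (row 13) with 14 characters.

r0=0: X
r1=1: XX
r2=10: X.X
r3=11: XXXX
r4=100: X...X
r5=101: XX..XX
r6=110: X.X.X.X
r7=111: XXXXXXXX
r8=1000: X.......X
r9=1001: XX......XX
r10=1010: X.X.....X.X
r11=1011: XXXX....XXXX
r12=1100: X...X...X...X
r13=1101: XX..XX..XX..XX

Answer: X
XX
X.X
XXXX
X...X
XX..XX
X.X.X.X
XXXXXXXX
X.......X
XX......XX
X.X.....X.X
XXXX....XXXX
X...X...X...X
XX..XX..XX..XX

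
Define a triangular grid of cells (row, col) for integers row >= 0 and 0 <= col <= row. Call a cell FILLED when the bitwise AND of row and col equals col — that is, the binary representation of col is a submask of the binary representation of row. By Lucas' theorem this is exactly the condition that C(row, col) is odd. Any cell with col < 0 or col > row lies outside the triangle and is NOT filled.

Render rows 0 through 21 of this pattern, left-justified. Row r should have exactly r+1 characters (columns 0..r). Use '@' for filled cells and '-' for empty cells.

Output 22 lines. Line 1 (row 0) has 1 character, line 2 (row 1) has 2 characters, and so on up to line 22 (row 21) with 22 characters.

r0=0: @
r1=1: @@
r2=10: @-@
r3=11: @@@@
r4=100: @---@
r5=101: @@--@@
r6=110: @-@-@-@
r7=111: @@@@@@@@
r8=1000: @-------@
r9=1001: @@------@@
r10=1010: @-@-----@-@
r11=1011: @@@@----@@@@
r12=1100: @---@---@---@
r13=1101: @@--@@--@@--@@
r14=1110: @-@-@-@-@-@-@-@
r15=1111: @@@@@@@@@@@@@@@@
r16=10000: @---------------@
r17=10001: @@--------------@@
r18=10010: @-@-------------@-@
r19=10011: @@@@------------@@@@
r20=10100: @---@-----------@---@
r21=10101: @@--@@----------@@--@@

Answer: @
@@
@-@
@@@@
@---@
@@--@@
@-@-@-@
@@@@@@@@
@-------@
@@------@@
@-@-----@-@
@@@@----@@@@
@---@---@---@
@@--@@--@@--@@
@-@-@-@-@-@-@-@
@@@@@@@@@@@@@@@@
@---------------@
@@--------------@@
@-@-------------@-@
@@@@------------@@@@
@---@-----------@---@
@@--@@----------@@--@@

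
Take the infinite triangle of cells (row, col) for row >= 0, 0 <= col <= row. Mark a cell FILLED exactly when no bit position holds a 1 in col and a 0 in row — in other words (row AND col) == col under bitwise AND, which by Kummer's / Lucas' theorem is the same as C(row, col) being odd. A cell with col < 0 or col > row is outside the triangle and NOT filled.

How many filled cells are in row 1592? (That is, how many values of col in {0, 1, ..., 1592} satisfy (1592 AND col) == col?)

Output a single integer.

Answer: 32

Derivation:
1592 in binary = 11000111000
popcount(1592) = number of 1-bits in 11000111000 = 5
A col c satisfies (1592 AND c) == c iff every set bit of c is also set in 1592; each of the 5 set bits of 1592 can independently be on or off in c.
count = 2^5 = 32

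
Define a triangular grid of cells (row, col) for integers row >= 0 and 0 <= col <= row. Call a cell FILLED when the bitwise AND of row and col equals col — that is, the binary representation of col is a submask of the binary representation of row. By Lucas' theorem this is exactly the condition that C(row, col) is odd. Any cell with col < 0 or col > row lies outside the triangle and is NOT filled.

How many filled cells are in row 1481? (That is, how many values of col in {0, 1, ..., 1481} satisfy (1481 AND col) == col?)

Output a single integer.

Answer: 64

Derivation:
1481 in binary = 10111001001
popcount(1481) = number of 1-bits in 10111001001 = 6
A col c satisfies (1481 AND c) == c iff every set bit of c is also set in 1481; each of the 6 set bits of 1481 can independently be on or off in c.
count = 2^6 = 64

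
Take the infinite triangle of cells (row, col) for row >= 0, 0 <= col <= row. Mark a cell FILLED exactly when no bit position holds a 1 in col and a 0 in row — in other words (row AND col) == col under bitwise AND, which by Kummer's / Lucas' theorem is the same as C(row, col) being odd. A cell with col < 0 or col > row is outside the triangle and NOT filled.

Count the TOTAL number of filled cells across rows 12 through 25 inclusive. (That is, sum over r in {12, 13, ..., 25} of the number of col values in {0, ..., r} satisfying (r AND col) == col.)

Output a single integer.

Answer: 102

Derivation:
r12=1100 pc2: +4 =4
r13=1101 pc3: +8 =12
r14=1110 pc3: +8 =20
r15=1111 pc4: +16 =36
r16=10000 pc1: +2 =38
r17=10001 pc2: +4 =42
r18=10010 pc2: +4 =46
r19=10011 pc3: +8 =54
r20=10100 pc2: +4 =58
r21=10101 pc3: +8 =66
r22=10110 pc3: +8 =74
r23=10111 pc4: +16 =90
r24=11000 pc2: +4 =94
r25=11001 pc3: +8 =102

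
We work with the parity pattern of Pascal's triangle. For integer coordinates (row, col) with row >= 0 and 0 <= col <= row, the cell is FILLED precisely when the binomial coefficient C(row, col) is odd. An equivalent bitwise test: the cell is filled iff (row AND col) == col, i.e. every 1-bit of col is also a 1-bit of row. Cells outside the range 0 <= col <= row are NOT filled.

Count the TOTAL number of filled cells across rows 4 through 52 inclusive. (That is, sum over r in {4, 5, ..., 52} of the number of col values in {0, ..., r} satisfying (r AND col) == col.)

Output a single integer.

Answer: 440

Derivation:
r4=100 pc1: +2 =2
r5=101 pc2: +4 =6
r6=110 pc2: +4 =10
r7=111 pc3: +8 =18
r8=1000 pc1: +2 =20
r9=1001 pc2: +4 =24
r10=1010 pc2: +4 =28
r11=1011 pc3: +8 =36
r12=1100 pc2: +4 =40
r13=1101 pc3: +8 =48
r14=1110 pc3: +8 =56
r15=1111 pc4: +16 =72
r16=10000 pc1: +2 =74
r17=10001 pc2: +4 =78
r18=10010 pc2: +4 =82
r19=10011 pc3: +8 =90
r20=10100 pc2: +4 =94
r21=10101 pc3: +8 =102
r22=10110 pc3: +8 =110
r23=10111 pc4: +16 =126
r24=11000 pc2: +4 =130
r25=11001 pc3: +8 =138
r26=11010 pc3: +8 =146
r27=11011 pc4: +16 =162
r28=11100 pc3: +8 =170
r29=11101 pc4: +16 =186
r30=11110 pc4: +16 =202
r31=11111 pc5: +32 =234
r32=100000 pc1: +2 =236
r33=100001 pc2: +4 =240
r34=100010 pc2: +4 =244
r35=100011 pc3: +8 =252
r36=100100 pc2: +4 =256
r37=100101 pc3: +8 =264
r38=100110 pc3: +8 =272
r39=100111 pc4: +16 =288
r40=101000 pc2: +4 =292
r41=101001 pc3: +8 =300
r42=101010 pc3: +8 =308
r43=101011 pc4: +16 =324
r44=101100 pc3: +8 =332
r45=101101 pc4: +16 =348
r46=101110 pc4: +16 =364
r47=101111 pc5: +32 =396
r48=110000 pc2: +4 =400
r49=110001 pc3: +8 =408
r50=110010 pc3: +8 =416
r51=110011 pc4: +16 =432
r52=110100 pc3: +8 =440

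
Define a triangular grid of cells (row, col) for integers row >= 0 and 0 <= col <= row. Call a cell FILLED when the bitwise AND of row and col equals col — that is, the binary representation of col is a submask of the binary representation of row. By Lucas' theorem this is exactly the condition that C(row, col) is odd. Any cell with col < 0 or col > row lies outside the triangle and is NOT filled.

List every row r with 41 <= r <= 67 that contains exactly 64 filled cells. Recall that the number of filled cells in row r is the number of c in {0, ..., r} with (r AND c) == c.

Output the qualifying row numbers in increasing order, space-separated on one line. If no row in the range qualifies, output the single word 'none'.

Answer: 63

Derivation:
Row r has 2^popcount(r) filled cells, so we need popcount(r) = log2(64) = 6.
Scan r = 41..67 and keep those with exactly 6 one-bits:
r=41=101001 popcount=3 -> skip
r=42=101010 popcount=3 -> skip
r=43=101011 popcount=4 -> skip
r=44=101100 popcount=3 -> skip
r=45=101101 popcount=4 -> skip
r=46=101110 popcount=4 -> skip
r=47=101111 popcount=5 -> skip
r=48=110000 popcount=2 -> skip
r=49=110001 popcount=3 -> skip
r=50=110010 popcount=3 -> skip
r=51=110011 popcount=4 -> skip
r=52=110100 popcount=3 -> skip
r=53=110101 popcount=4 -> skip
r=54=110110 popcount=4 -> skip
r=55=110111 popcount=5 -> skip
r=56=111000 popcount=3 -> skip
r=57=111001 popcount=4 -> skip
r=58=111010 popcount=4 -> skip
r=59=111011 popcount=5 -> skip
r=60=111100 popcount=4 -> skip
r=61=111101 popcount=5 -> skip
r=62=111110 popcount=5 -> skip
r=63=111111 popcount=6 -> KEEP
r=64=1000000 popcount=1 -> skip
r=65=1000001 popcount=2 -> skip
r=66=1000010 popcount=2 -> skip
r=67=1000011 popcount=3 -> skip
Kept rows: 63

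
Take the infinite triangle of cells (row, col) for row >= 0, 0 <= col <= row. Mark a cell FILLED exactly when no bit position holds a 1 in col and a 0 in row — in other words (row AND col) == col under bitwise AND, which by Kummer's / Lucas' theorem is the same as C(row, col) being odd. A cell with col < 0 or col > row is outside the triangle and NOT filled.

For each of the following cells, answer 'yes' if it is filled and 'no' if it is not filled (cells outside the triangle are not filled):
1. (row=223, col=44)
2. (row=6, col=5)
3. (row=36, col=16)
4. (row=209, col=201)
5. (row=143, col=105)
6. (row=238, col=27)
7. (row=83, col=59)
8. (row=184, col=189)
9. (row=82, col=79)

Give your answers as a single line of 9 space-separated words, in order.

(223,44): row=0b11011111, col=0b101100, row AND col = 0b1100 = 12; 12 != 44 -> empty
(6,5): row=0b110, col=0b101, row AND col = 0b100 = 4; 4 != 5 -> empty
(36,16): row=0b100100, col=0b10000, row AND col = 0b0 = 0; 0 != 16 -> empty
(209,201): row=0b11010001, col=0b11001001, row AND col = 0b11000001 = 193; 193 != 201 -> empty
(143,105): row=0b10001111, col=0b1101001, row AND col = 0b1001 = 9; 9 != 105 -> empty
(238,27): row=0b11101110, col=0b11011, row AND col = 0b1010 = 10; 10 != 27 -> empty
(83,59): row=0b1010011, col=0b111011, row AND col = 0b10011 = 19; 19 != 59 -> empty
(184,189): col outside [0, 184] -> not filled
(82,79): row=0b1010010, col=0b1001111, row AND col = 0b1000010 = 66; 66 != 79 -> empty

Answer: no no no no no no no no no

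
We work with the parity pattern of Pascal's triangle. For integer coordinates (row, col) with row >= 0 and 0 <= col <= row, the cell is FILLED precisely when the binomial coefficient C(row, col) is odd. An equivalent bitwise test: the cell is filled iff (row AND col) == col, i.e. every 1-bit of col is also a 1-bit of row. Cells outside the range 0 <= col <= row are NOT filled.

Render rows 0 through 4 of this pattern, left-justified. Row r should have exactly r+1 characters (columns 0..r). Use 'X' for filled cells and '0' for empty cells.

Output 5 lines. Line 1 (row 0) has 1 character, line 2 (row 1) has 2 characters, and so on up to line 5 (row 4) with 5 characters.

Answer: X
XX
X0X
XXXX
X000X

Derivation:
r0=0: X
r1=1: XX
r2=10: X0X
r3=11: XXXX
r4=100: X000X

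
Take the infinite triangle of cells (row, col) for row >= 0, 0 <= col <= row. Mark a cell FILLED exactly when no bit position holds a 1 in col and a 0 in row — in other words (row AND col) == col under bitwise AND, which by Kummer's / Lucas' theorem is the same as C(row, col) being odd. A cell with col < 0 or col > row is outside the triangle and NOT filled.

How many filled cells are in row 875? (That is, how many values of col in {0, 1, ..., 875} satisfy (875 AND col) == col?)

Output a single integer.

875 in binary = 1101101011
popcount(875) = number of 1-bits in 1101101011 = 7
A col c satisfies (875 AND c) == c iff every set bit of c is also set in 875; each of the 7 set bits of 875 can independently be on or off in c.
count = 2^7 = 128

Answer: 128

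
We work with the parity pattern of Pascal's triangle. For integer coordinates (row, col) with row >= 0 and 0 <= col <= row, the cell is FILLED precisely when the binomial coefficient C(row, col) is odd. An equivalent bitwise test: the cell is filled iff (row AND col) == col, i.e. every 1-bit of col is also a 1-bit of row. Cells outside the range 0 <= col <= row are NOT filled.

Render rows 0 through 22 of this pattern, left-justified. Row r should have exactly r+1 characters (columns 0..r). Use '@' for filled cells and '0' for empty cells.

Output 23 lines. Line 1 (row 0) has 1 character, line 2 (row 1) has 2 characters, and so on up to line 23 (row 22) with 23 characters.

Answer: @
@@
@0@
@@@@
@000@
@@00@@
@0@0@0@
@@@@@@@@
@0000000@
@@000000@@
@0@00000@0@
@@@@0000@@@@
@000@000@000@
@@00@@00@@00@@
@0@0@0@0@0@0@0@
@@@@@@@@@@@@@@@@
@000000000000000@
@@00000000000000@@
@0@0000000000000@0@
@@@@000000000000@@@@
@000@00000000000@000@
@@00@@0000000000@@00@@
@0@0@0@000000000@0@0@0@

Derivation:
r0=0: @
r1=1: @@
r2=10: @0@
r3=11: @@@@
r4=100: @000@
r5=101: @@00@@
r6=110: @0@0@0@
r7=111: @@@@@@@@
r8=1000: @0000000@
r9=1001: @@000000@@
r10=1010: @0@00000@0@
r11=1011: @@@@0000@@@@
r12=1100: @000@000@000@
r13=1101: @@00@@00@@00@@
r14=1110: @0@0@0@0@0@0@0@
r15=1111: @@@@@@@@@@@@@@@@
r16=10000: @000000000000000@
r17=10001: @@00000000000000@@
r18=10010: @0@0000000000000@0@
r19=10011: @@@@000000000000@@@@
r20=10100: @000@00000000000@000@
r21=10101: @@00@@0000000000@@00@@
r22=10110: @0@0@0@000000000@0@0@0@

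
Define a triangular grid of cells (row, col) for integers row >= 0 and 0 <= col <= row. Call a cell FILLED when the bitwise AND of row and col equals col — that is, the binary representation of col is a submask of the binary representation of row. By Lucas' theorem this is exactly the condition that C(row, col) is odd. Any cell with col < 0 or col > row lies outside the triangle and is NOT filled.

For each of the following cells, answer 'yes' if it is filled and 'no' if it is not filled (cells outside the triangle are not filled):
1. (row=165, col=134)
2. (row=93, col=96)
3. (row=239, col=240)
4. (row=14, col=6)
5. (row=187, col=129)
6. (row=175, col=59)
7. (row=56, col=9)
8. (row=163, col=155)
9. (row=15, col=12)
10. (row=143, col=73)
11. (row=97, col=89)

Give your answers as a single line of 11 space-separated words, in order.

Answer: no no no yes yes no no no yes no no

Derivation:
(165,134): row=0b10100101, col=0b10000110, row AND col = 0b10000100 = 132; 132 != 134 -> empty
(93,96): col outside [0, 93] -> not filled
(239,240): col outside [0, 239] -> not filled
(14,6): row=0b1110, col=0b110, row AND col = 0b110 = 6; 6 == 6 -> filled
(187,129): row=0b10111011, col=0b10000001, row AND col = 0b10000001 = 129; 129 == 129 -> filled
(175,59): row=0b10101111, col=0b111011, row AND col = 0b101011 = 43; 43 != 59 -> empty
(56,9): row=0b111000, col=0b1001, row AND col = 0b1000 = 8; 8 != 9 -> empty
(163,155): row=0b10100011, col=0b10011011, row AND col = 0b10000011 = 131; 131 != 155 -> empty
(15,12): row=0b1111, col=0b1100, row AND col = 0b1100 = 12; 12 == 12 -> filled
(143,73): row=0b10001111, col=0b1001001, row AND col = 0b1001 = 9; 9 != 73 -> empty
(97,89): row=0b1100001, col=0b1011001, row AND col = 0b1000001 = 65; 65 != 89 -> empty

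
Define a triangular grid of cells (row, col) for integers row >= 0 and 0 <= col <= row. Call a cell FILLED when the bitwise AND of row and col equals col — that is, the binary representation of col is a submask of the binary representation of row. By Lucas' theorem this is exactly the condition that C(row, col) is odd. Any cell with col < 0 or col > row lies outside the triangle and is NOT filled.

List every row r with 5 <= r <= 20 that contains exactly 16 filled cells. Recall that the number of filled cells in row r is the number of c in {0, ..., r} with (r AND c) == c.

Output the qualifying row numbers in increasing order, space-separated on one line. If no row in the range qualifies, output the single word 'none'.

Row r has 2^popcount(r) filled cells, so we need popcount(r) = log2(16) = 4.
Scan r = 5..20 and keep those with exactly 4 one-bits:
r=5=101 popcount=2 -> skip
r=6=110 popcount=2 -> skip
r=7=111 popcount=3 -> skip
r=8=1000 popcount=1 -> skip
r=9=1001 popcount=2 -> skip
r=10=1010 popcount=2 -> skip
r=11=1011 popcount=3 -> skip
r=12=1100 popcount=2 -> skip
r=13=1101 popcount=3 -> skip
r=14=1110 popcount=3 -> skip
r=15=1111 popcount=4 -> KEEP
r=16=10000 popcount=1 -> skip
r=17=10001 popcount=2 -> skip
r=18=10010 popcount=2 -> skip
r=19=10011 popcount=3 -> skip
r=20=10100 popcount=2 -> skip
Kept rows: 15

Answer: 15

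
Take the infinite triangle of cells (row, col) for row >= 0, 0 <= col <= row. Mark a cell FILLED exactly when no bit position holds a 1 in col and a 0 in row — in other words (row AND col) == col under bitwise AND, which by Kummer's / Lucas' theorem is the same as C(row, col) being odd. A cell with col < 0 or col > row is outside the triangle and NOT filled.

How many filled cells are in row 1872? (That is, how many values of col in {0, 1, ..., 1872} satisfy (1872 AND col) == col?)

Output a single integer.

1872 in binary = 11101010000
popcount(1872) = number of 1-bits in 11101010000 = 5
A col c satisfies (1872 AND c) == c iff every set bit of c is also set in 1872; each of the 5 set bits of 1872 can independently be on or off in c.
count = 2^5 = 32

Answer: 32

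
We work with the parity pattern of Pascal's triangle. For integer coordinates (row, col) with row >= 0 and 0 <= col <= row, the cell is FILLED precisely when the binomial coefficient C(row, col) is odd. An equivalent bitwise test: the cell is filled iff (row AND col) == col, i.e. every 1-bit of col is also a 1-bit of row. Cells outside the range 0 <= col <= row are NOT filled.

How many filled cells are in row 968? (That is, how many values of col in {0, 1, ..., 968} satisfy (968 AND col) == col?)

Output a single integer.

968 in binary = 1111001000
popcount(968) = number of 1-bits in 1111001000 = 5
A col c satisfies (968 AND c) == c iff every set bit of c is also set in 968; each of the 5 set bits of 968 can independently be on or off in c.
count = 2^5 = 32

Answer: 32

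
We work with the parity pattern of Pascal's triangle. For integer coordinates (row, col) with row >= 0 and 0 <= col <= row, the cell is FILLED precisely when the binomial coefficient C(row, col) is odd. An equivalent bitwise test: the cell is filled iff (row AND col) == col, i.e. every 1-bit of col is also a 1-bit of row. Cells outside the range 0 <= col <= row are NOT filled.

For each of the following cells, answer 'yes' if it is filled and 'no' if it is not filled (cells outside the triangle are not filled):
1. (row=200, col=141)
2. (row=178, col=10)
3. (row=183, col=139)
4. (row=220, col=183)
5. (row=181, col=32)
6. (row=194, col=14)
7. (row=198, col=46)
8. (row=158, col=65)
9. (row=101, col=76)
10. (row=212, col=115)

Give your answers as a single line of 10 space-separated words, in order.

(200,141): row=0b11001000, col=0b10001101, row AND col = 0b10001000 = 136; 136 != 141 -> empty
(178,10): row=0b10110010, col=0b1010, row AND col = 0b10 = 2; 2 != 10 -> empty
(183,139): row=0b10110111, col=0b10001011, row AND col = 0b10000011 = 131; 131 != 139 -> empty
(220,183): row=0b11011100, col=0b10110111, row AND col = 0b10010100 = 148; 148 != 183 -> empty
(181,32): row=0b10110101, col=0b100000, row AND col = 0b100000 = 32; 32 == 32 -> filled
(194,14): row=0b11000010, col=0b1110, row AND col = 0b10 = 2; 2 != 14 -> empty
(198,46): row=0b11000110, col=0b101110, row AND col = 0b110 = 6; 6 != 46 -> empty
(158,65): row=0b10011110, col=0b1000001, row AND col = 0b0 = 0; 0 != 65 -> empty
(101,76): row=0b1100101, col=0b1001100, row AND col = 0b1000100 = 68; 68 != 76 -> empty
(212,115): row=0b11010100, col=0b1110011, row AND col = 0b1010000 = 80; 80 != 115 -> empty

Answer: no no no no yes no no no no no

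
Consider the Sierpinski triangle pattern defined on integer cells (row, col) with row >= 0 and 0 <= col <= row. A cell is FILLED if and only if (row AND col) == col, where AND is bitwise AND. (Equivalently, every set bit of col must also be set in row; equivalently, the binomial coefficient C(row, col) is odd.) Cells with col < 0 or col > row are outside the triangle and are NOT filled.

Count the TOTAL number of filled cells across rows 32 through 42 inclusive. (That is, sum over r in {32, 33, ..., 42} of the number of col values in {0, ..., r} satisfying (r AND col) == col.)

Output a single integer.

r32=100000 pc1: +2 =2
r33=100001 pc2: +4 =6
r34=100010 pc2: +4 =10
r35=100011 pc3: +8 =18
r36=100100 pc2: +4 =22
r37=100101 pc3: +8 =30
r38=100110 pc3: +8 =38
r39=100111 pc4: +16 =54
r40=101000 pc2: +4 =58
r41=101001 pc3: +8 =66
r42=101010 pc3: +8 =74

Answer: 74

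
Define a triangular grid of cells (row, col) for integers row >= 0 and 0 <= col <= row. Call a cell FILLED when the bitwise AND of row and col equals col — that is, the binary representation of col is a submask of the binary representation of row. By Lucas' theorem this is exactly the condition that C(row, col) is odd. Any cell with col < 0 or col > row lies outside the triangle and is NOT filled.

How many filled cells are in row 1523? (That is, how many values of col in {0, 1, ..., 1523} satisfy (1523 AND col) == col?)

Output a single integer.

1523 in binary = 10111110011
popcount(1523) = number of 1-bits in 10111110011 = 8
A col c satisfies (1523 AND c) == c iff every set bit of c is also set in 1523; each of the 8 set bits of 1523 can independently be on or off in c.
count = 2^8 = 256

Answer: 256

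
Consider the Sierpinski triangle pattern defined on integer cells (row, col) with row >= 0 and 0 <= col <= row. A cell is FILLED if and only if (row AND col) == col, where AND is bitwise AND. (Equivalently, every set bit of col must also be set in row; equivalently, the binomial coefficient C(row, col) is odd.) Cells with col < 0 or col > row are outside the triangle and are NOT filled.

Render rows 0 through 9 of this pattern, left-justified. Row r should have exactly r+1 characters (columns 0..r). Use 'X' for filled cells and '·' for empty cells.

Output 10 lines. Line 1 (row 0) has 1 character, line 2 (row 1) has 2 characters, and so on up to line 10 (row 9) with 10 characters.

r0=0: X
r1=1: XX
r2=10: X·X
r3=11: XXXX
r4=100: X···X
r5=101: XX··XX
r6=110: X·X·X·X
r7=111: XXXXXXXX
r8=1000: X·······X
r9=1001: XX······XX

Answer: X
XX
X·X
XXXX
X···X
XX··XX
X·X·X·X
XXXXXXXX
X·······X
XX······XX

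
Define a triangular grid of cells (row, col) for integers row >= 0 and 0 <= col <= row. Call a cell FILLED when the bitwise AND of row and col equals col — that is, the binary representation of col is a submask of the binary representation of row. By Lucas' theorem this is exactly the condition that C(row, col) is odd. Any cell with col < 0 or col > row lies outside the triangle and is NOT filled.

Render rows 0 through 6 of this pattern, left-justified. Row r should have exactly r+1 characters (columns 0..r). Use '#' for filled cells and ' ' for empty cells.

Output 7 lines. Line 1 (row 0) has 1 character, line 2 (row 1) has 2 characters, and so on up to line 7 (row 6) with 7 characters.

Answer: #
##
# #
####
#   #
##  ##
# # # #

Derivation:
r0=0: #
r1=1: ##
r2=10: # #
r3=11: ####
r4=100: #   #
r5=101: ##  ##
r6=110: # # # #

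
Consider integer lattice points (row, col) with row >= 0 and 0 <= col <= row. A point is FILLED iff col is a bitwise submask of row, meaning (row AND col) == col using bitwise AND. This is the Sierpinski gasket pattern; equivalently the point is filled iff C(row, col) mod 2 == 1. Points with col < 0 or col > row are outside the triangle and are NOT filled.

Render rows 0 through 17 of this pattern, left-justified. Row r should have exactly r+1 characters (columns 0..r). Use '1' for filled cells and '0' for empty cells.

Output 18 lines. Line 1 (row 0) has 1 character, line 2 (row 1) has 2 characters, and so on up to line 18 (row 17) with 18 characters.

r0=0: 1
r1=1: 11
r2=10: 101
r3=11: 1111
r4=100: 10001
r5=101: 110011
r6=110: 1010101
r7=111: 11111111
r8=1000: 100000001
r9=1001: 1100000011
r10=1010: 10100000101
r11=1011: 111100001111
r12=1100: 1000100010001
r13=1101: 11001100110011
r14=1110: 101010101010101
r15=1111: 1111111111111111
r16=10000: 10000000000000001
r17=10001: 110000000000000011

Answer: 1
11
101
1111
10001
110011
1010101
11111111
100000001
1100000011
10100000101
111100001111
1000100010001
11001100110011
101010101010101
1111111111111111
10000000000000001
110000000000000011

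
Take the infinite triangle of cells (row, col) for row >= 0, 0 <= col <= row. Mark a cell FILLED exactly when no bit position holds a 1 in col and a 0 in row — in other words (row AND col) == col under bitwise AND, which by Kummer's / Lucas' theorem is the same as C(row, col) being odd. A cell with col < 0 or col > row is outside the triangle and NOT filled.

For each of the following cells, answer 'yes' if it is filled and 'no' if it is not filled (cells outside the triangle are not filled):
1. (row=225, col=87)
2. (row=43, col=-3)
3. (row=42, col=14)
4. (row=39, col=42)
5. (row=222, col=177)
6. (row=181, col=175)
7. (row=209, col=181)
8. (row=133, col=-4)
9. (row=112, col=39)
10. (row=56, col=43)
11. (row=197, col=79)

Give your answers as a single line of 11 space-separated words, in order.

Answer: no no no no no no no no no no no

Derivation:
(225,87): row=0b11100001, col=0b1010111, row AND col = 0b1000001 = 65; 65 != 87 -> empty
(43,-3): col outside [0, 43] -> not filled
(42,14): row=0b101010, col=0b1110, row AND col = 0b1010 = 10; 10 != 14 -> empty
(39,42): col outside [0, 39] -> not filled
(222,177): row=0b11011110, col=0b10110001, row AND col = 0b10010000 = 144; 144 != 177 -> empty
(181,175): row=0b10110101, col=0b10101111, row AND col = 0b10100101 = 165; 165 != 175 -> empty
(209,181): row=0b11010001, col=0b10110101, row AND col = 0b10010001 = 145; 145 != 181 -> empty
(133,-4): col outside [0, 133] -> not filled
(112,39): row=0b1110000, col=0b100111, row AND col = 0b100000 = 32; 32 != 39 -> empty
(56,43): row=0b111000, col=0b101011, row AND col = 0b101000 = 40; 40 != 43 -> empty
(197,79): row=0b11000101, col=0b1001111, row AND col = 0b1000101 = 69; 69 != 79 -> empty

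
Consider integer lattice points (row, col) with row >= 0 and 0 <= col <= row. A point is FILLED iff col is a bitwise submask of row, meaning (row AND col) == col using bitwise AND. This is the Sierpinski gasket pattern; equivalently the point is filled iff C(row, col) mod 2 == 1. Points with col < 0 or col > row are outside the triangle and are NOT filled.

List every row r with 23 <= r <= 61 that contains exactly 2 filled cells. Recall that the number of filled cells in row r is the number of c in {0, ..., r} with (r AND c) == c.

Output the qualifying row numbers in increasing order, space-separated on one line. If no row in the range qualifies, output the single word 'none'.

Row r has 2^popcount(r) filled cells, so we need popcount(r) = log2(2) = 1.
Scan r = 23..61 and keep those with exactly 1 one-bits:
r=23=10111 popcount=4 -> skip
r=24=11000 popcount=2 -> skip
r=25=11001 popcount=3 -> skip
r=26=11010 popcount=3 -> skip
r=27=11011 popcount=4 -> skip
r=28=11100 popcount=3 -> skip
r=29=11101 popcount=4 -> skip
r=30=11110 popcount=4 -> skip
r=31=11111 popcount=5 -> skip
r=32=100000 popcount=1 -> KEEP
r=33=100001 popcount=2 -> skip
r=34=100010 popcount=2 -> skip
r=35=100011 popcount=3 -> skip
r=36=100100 popcount=2 -> skip
r=37=100101 popcount=3 -> skip
r=38=100110 popcount=3 -> skip
r=39=100111 popcount=4 -> skip
r=40=101000 popcount=2 -> skip
r=41=101001 popcount=3 -> skip
r=42=101010 popcount=3 -> skip
r=43=101011 popcount=4 -> skip
r=44=101100 popcount=3 -> skip
r=45=101101 popcount=4 -> skip
r=46=101110 popcount=4 -> skip
r=47=101111 popcount=5 -> skip
r=48=110000 popcount=2 -> skip
r=49=110001 popcount=3 -> skip
r=50=110010 popcount=3 -> skip
r=51=110011 popcount=4 -> skip
r=52=110100 popcount=3 -> skip
r=53=110101 popcount=4 -> skip
r=54=110110 popcount=4 -> skip
r=55=110111 popcount=5 -> skip
r=56=111000 popcount=3 -> skip
r=57=111001 popcount=4 -> skip
r=58=111010 popcount=4 -> skip
r=59=111011 popcount=5 -> skip
r=60=111100 popcount=4 -> skip
r=61=111101 popcount=5 -> skip
Kept rows: 32

Answer: 32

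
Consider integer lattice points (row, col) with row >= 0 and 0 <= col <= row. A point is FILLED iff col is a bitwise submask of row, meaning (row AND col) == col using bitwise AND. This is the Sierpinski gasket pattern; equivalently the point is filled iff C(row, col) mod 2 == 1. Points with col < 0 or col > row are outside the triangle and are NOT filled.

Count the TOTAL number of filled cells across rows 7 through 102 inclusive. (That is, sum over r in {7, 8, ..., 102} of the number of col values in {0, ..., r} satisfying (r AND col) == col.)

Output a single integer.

r7=111 pc3: +8 =8
r8=1000 pc1: +2 =10
r9=1001 pc2: +4 =14
r10=1010 pc2: +4 =18
r11=1011 pc3: +8 =26
r12=1100 pc2: +4 =30
r13=1101 pc3: +8 =38
r14=1110 pc3: +8 =46
r15=1111 pc4: +16 =62
r16=10000 pc1: +2 =64
r17=10001 pc2: +4 =68
r18=10010 pc2: +4 =72
r19=10011 pc3: +8 =80
r20=10100 pc2: +4 =84
r21=10101 pc3: +8 =92
r22=10110 pc3: +8 =100
r23=10111 pc4: +16 =116
r24=11000 pc2: +4 =120
r25=11001 pc3: +8 =128
r26=11010 pc3: +8 =136
r27=11011 pc4: +16 =152
r28=11100 pc3: +8 =160
r29=11101 pc4: +16 =176
r30=11110 pc4: +16 =192
r31=11111 pc5: +32 =224
r32=100000 pc1: +2 =226
r33=100001 pc2: +4 =230
r34=100010 pc2: +4 =234
r35=100011 pc3: +8 =242
r36=100100 pc2: +4 =246
r37=100101 pc3: +8 =254
r38=100110 pc3: +8 =262
r39=100111 pc4: +16 =278
r40=101000 pc2: +4 =282
r41=101001 pc3: +8 =290
r42=101010 pc3: +8 =298
r43=101011 pc4: +16 =314
r44=101100 pc3: +8 =322
r45=101101 pc4: +16 =338
r46=101110 pc4: +16 =354
r47=101111 pc5: +32 =386
r48=110000 pc2: +4 =390
r49=110001 pc3: +8 =398
r50=110010 pc3: +8 =406
r51=110011 pc4: +16 =422
r52=110100 pc3: +8 =430
r53=110101 pc4: +16 =446
r54=110110 pc4: +16 =462
r55=110111 pc5: +32 =494
r56=111000 pc3: +8 =502
r57=111001 pc4: +16 =518
r58=111010 pc4: +16 =534
r59=111011 pc5: +32 =566
r60=111100 pc4: +16 =582
r61=111101 pc5: +32 =614
r62=111110 pc5: +32 =646
r63=111111 pc6: +64 =710
r64=1000000 pc1: +2 =712
r65=1000001 pc2: +4 =716
r66=1000010 pc2: +4 =720
r67=1000011 pc3: +8 =728
r68=1000100 pc2: +4 =732
r69=1000101 pc3: +8 =740
r70=1000110 pc3: +8 =748
r71=1000111 pc4: +16 =764
r72=1001000 pc2: +4 =768
r73=1001001 pc3: +8 =776
r74=1001010 pc3: +8 =784
r75=1001011 pc4: +16 =800
r76=1001100 pc3: +8 =808
r77=1001101 pc4: +16 =824
r78=1001110 pc4: +16 =840
r79=1001111 pc5: +32 =872
r80=1010000 pc2: +4 =876
r81=1010001 pc3: +8 =884
r82=1010010 pc3: +8 =892
r83=1010011 pc4: +16 =908
r84=1010100 pc3: +8 =916
r85=1010101 pc4: +16 =932
r86=1010110 pc4: +16 =948
r87=1010111 pc5: +32 =980
r88=1011000 pc3: +8 =988
r89=1011001 pc4: +16 =1004
r90=1011010 pc4: +16 =1020
r91=1011011 pc5: +32 =1052
r92=1011100 pc4: +16 =1068
r93=1011101 pc5: +32 =1100
r94=1011110 pc5: +32 =1132
r95=1011111 pc6: +64 =1196
r96=1100000 pc2: +4 =1200
r97=1100001 pc3: +8 =1208
r98=1100010 pc3: +8 =1216
r99=1100011 pc4: +16 =1232
r100=1100100 pc3: +8 =1240
r101=1100101 pc4: +16 =1256
r102=1100110 pc4: +16 =1272

Answer: 1272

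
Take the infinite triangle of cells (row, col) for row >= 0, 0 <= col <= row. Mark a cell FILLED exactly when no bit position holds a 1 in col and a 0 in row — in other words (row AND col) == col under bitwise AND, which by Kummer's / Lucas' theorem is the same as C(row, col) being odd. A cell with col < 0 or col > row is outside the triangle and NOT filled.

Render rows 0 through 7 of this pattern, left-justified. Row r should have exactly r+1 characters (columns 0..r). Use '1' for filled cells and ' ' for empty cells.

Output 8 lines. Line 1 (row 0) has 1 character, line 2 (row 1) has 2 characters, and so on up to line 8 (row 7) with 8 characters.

r0=0: 1
r1=1: 11
r2=10: 1 1
r3=11: 1111
r4=100: 1   1
r5=101: 11  11
r6=110: 1 1 1 1
r7=111: 11111111

Answer: 1
11
1 1
1111
1   1
11  11
1 1 1 1
11111111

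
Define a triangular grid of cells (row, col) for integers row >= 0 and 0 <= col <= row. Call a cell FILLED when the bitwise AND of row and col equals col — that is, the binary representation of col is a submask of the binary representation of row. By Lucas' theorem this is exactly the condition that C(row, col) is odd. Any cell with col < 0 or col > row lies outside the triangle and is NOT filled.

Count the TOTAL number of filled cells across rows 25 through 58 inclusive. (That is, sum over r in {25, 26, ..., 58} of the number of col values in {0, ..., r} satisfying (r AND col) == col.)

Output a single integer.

r25=11001 pc3: +8 =8
r26=11010 pc3: +8 =16
r27=11011 pc4: +16 =32
r28=11100 pc3: +8 =40
r29=11101 pc4: +16 =56
r30=11110 pc4: +16 =72
r31=11111 pc5: +32 =104
r32=100000 pc1: +2 =106
r33=100001 pc2: +4 =110
r34=100010 pc2: +4 =114
r35=100011 pc3: +8 =122
r36=100100 pc2: +4 =126
r37=100101 pc3: +8 =134
r38=100110 pc3: +8 =142
r39=100111 pc4: +16 =158
r40=101000 pc2: +4 =162
r41=101001 pc3: +8 =170
r42=101010 pc3: +8 =178
r43=101011 pc4: +16 =194
r44=101100 pc3: +8 =202
r45=101101 pc4: +16 =218
r46=101110 pc4: +16 =234
r47=101111 pc5: +32 =266
r48=110000 pc2: +4 =270
r49=110001 pc3: +8 =278
r50=110010 pc3: +8 =286
r51=110011 pc4: +16 =302
r52=110100 pc3: +8 =310
r53=110101 pc4: +16 =326
r54=110110 pc4: +16 =342
r55=110111 pc5: +32 =374
r56=111000 pc3: +8 =382
r57=111001 pc4: +16 =398
r58=111010 pc4: +16 =414

Answer: 414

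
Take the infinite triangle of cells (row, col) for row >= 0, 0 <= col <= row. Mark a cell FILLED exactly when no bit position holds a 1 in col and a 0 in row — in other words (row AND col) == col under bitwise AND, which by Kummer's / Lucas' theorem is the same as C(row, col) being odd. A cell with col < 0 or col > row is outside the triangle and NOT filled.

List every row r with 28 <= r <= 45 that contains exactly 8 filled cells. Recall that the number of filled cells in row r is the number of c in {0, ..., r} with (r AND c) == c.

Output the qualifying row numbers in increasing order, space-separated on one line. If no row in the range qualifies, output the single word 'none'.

Row r has 2^popcount(r) filled cells, so we need popcount(r) = log2(8) = 3.
Scan r = 28..45 and keep those with exactly 3 one-bits:
r=28=11100 popcount=3 -> KEEP
r=29=11101 popcount=4 -> skip
r=30=11110 popcount=4 -> skip
r=31=11111 popcount=5 -> skip
r=32=100000 popcount=1 -> skip
r=33=100001 popcount=2 -> skip
r=34=100010 popcount=2 -> skip
r=35=100011 popcount=3 -> KEEP
r=36=100100 popcount=2 -> skip
r=37=100101 popcount=3 -> KEEP
r=38=100110 popcount=3 -> KEEP
r=39=100111 popcount=4 -> skip
r=40=101000 popcount=2 -> skip
r=41=101001 popcount=3 -> KEEP
r=42=101010 popcount=3 -> KEEP
r=43=101011 popcount=4 -> skip
r=44=101100 popcount=3 -> KEEP
r=45=101101 popcount=4 -> skip
Kept rows: 28 35 37 38 41 42 44

Answer: 28 35 37 38 41 42 44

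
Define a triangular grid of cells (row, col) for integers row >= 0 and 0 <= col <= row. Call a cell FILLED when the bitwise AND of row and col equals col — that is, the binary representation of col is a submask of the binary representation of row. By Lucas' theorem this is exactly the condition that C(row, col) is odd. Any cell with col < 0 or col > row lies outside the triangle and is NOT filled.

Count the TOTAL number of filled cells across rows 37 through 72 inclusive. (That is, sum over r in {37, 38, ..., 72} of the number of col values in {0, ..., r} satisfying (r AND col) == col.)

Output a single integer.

Answer: 522

Derivation:
r37=100101 pc3: +8 =8
r38=100110 pc3: +8 =16
r39=100111 pc4: +16 =32
r40=101000 pc2: +4 =36
r41=101001 pc3: +8 =44
r42=101010 pc3: +8 =52
r43=101011 pc4: +16 =68
r44=101100 pc3: +8 =76
r45=101101 pc4: +16 =92
r46=101110 pc4: +16 =108
r47=101111 pc5: +32 =140
r48=110000 pc2: +4 =144
r49=110001 pc3: +8 =152
r50=110010 pc3: +8 =160
r51=110011 pc4: +16 =176
r52=110100 pc3: +8 =184
r53=110101 pc4: +16 =200
r54=110110 pc4: +16 =216
r55=110111 pc5: +32 =248
r56=111000 pc3: +8 =256
r57=111001 pc4: +16 =272
r58=111010 pc4: +16 =288
r59=111011 pc5: +32 =320
r60=111100 pc4: +16 =336
r61=111101 pc5: +32 =368
r62=111110 pc5: +32 =400
r63=111111 pc6: +64 =464
r64=1000000 pc1: +2 =466
r65=1000001 pc2: +4 =470
r66=1000010 pc2: +4 =474
r67=1000011 pc3: +8 =482
r68=1000100 pc2: +4 =486
r69=1000101 pc3: +8 =494
r70=1000110 pc3: +8 =502
r71=1000111 pc4: +16 =518
r72=1001000 pc2: +4 =522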